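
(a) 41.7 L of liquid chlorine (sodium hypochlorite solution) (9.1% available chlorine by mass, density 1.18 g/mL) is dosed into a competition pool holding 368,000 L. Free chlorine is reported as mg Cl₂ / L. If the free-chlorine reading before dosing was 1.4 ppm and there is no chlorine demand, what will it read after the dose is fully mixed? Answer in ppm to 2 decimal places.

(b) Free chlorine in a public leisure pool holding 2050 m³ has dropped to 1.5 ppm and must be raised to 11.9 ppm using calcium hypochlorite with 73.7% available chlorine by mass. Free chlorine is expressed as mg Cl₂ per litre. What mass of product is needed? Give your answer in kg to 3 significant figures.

(a) Mass of solution: 41.7 L × 1000 mL/L × 1.18 g/mL = 49,210 g.
(a) Available chlorine delivered: 49,210 g × 0.091 = 4478 g as Cl₂.
(a) Concentration rise: 4478 g / 368,000 L = 12.17 mg/L = 12.17 ppm.
(a) Final FC: 1.4 + 12.17 = 13.57 ppm.

(b) Volume: 2050 m³ = 2,050,000 L.
(b) Chlorine deficit: 11.9 − 1.5 = 10.4 ppm = 10.4 mg/L as Cl₂.
(b) Cl₂ equivalent needed: 10.4 mg/L × 2,050,000 L = 21,320,000 mg = 21,320 g.
(b) Product at 73.7% available chlorine: 21,320 / 0.737 = 28,930 g.

(a) 13.57 ppm; (b) 28.9 kg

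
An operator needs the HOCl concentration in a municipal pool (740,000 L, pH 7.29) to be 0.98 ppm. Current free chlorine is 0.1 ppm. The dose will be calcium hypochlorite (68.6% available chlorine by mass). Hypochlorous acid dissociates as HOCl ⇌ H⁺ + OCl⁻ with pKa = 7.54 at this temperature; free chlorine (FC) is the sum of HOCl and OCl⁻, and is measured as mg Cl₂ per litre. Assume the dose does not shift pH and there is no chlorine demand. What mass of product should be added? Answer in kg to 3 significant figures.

1.54 kg

[OCl⁻]/[HOCl] = 10^(pH − pKa) = 10^(7.29 − 7.54) = 0.5623; fraction as HOCl = 1/(1 + 0.5623) = 0.6401.
Free chlorine required for 0.98 ppm HOCl: 0.98 / 0.6401 = 1.531 ppm.
FC to add: 1.531 − 0.1 = 1.431 mg/L as Cl₂.
Cl₂ equivalent: 1.431 mg/L × 740,000 L = 1059 g.
Product at 68.6% available Cl: 1059 / 0.686 = 1544 g.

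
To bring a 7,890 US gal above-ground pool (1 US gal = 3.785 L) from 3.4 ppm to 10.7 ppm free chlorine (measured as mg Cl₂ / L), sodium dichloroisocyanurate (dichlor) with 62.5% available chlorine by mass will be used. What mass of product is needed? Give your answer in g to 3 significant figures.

Volume: 7,890 US gal × 3.785 L/gal = 29,864 L.
Chlorine deficit: 10.7 − 3.4 = 7.3 ppm = 7.3 mg/L as Cl₂.
Cl₂ equivalent needed: 7.3 mg/L × 29,864 L = 218,000 mg = 218 g.
Product at 62.5% available chlorine: 218 / 0.625 = 348.8 g.

349 g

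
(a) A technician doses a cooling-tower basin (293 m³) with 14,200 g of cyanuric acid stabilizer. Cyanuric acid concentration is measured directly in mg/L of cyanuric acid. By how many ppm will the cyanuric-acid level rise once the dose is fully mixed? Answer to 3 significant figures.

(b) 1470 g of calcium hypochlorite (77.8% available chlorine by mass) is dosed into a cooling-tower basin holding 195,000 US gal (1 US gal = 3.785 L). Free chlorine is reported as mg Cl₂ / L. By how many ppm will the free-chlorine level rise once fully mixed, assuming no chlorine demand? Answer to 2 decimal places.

(a) 48.5 ppm; (b) 1.55 ppm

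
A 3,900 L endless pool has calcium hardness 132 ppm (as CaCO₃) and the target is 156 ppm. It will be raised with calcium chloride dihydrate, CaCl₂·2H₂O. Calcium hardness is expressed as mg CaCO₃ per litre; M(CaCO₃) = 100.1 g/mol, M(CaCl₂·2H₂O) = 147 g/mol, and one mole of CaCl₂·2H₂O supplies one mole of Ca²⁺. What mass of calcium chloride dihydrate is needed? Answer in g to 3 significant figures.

137 g

Hardness to add: (156 − 132) = 24 mg/L as CaCO₃ × 3,900 L = 93.6 g as CaCO₃.
Moles of Ca²⁺ (1 mol Ca²⁺ ≡ 1 mol CaCO₃): 93.6 / 100.1 g/mol = 0.9351 mol.
Mass of CaCl₂·2H₂O: 0.9351 × 147 = 137.5 g.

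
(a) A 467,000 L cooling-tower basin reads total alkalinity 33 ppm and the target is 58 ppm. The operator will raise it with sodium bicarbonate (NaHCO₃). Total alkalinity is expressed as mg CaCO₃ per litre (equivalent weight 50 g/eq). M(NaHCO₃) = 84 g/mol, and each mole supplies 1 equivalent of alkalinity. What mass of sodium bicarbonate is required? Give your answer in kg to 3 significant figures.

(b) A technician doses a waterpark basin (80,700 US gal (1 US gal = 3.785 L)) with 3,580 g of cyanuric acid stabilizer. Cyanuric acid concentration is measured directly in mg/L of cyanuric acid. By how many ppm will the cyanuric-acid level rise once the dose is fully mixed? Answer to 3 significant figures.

(a) 19.6 kg; (b) 11.7 ppm

(a) Alkalinity to add: (58 − 33) = 25 mg/L as CaCO₃ × 467,000 L = 11,680 g as CaCO₃.
(a) Equivalents: 11,680 g ÷ 50 g/eq = 233.5 eq.
(a) NaHCO₃ supplies 1 eq per mole → 233.5 mol.
(a) Mass: 233.5 mol × 84 g/mol = 19,610 g.

(b) Volume: 80,700 US gal × 3.785 L/gal = 305,450 L.
(b) Rise: 3,580 g / 305,450 L × 1000 = 11.72 mg/L.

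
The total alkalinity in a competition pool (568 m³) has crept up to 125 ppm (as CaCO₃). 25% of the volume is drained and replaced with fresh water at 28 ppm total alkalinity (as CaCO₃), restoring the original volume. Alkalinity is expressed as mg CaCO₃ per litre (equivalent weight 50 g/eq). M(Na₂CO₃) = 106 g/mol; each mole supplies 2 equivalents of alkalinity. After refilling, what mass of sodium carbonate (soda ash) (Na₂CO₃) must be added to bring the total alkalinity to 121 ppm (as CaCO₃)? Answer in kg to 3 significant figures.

Volume: 568 m³ = 568,000 L.
After draining 25% and refilling: 125 × 0.75 + 28 × 0.25 = 100.75 ppm.
Deficit to target: 121 − 100.75 = 20.25 mg/L.
As CaCO₃: 20.25 mg/L × 568,000 L = 11,500 g; ÷ 50 g/eq ÷ 2 = 115 mol Na₂CO₃.
Mass: 115 × 106 = 12,190 g.

12.2 kg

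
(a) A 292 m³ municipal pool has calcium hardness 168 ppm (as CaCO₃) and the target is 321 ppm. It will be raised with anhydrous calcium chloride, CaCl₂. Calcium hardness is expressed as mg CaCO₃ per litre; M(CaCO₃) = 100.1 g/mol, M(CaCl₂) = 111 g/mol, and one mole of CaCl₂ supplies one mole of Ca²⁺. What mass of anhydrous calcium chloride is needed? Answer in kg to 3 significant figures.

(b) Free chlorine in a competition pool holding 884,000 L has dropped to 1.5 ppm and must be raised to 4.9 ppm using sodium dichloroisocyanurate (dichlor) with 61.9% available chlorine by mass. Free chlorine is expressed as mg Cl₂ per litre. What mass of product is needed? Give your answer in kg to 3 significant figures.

(a) Volume: 292 m³ = 292,000 L.
(a) Hardness to add: (321 − 168) = 153 mg/L as CaCO₃ × 292,000 L = 44,680 g as CaCO₃.
(a) Moles of Ca²⁺ (1 mol Ca²⁺ ≡ 1 mol CaCO₃): 44,680 / 100.1 g/mol = 446.3 mol.
(a) Mass of CaCl₂: 446.3 × 111 = 49,540 g.

(b) Chlorine deficit: 4.9 − 1.5 = 3.4 ppm = 3.4 mg/L as Cl₂.
(b) Cl₂ equivalent needed: 3.4 mg/L × 884,000 L = 3,006,000 mg = 3006 g.
(b) Product at 61.9% available chlorine: 3006 / 0.619 = 4856 g.

(a) 49.5 kg; (b) 4.86 kg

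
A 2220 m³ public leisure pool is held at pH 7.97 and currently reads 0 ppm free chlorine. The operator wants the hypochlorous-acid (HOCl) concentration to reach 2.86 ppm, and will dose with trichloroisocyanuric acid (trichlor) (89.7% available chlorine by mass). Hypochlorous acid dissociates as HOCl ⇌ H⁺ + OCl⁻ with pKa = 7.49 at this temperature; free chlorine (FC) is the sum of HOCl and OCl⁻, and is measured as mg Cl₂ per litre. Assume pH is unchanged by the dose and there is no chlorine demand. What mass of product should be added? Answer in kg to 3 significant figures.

28.5 kg

Volume: 2220 m³ = 2,220,000 L.
[OCl⁻]/[HOCl] = 10^(pH − pKa) = 10^(7.97 − 7.49) = 3.02; fraction as HOCl = 1/(1 + 3.02) = 0.2488.
Free chlorine required for 2.86 ppm HOCl: 2.86 / 0.2488 = 11.5 ppm.
FC to add: 11.5 − 0 = 11.5 mg/L as Cl₂.
Cl₂ equivalent: 11.5 mg/L × 2,220,000 L = 25,520 g.
Product at 89.7% available Cl: 25,520 / 0.897 = 28,450 g.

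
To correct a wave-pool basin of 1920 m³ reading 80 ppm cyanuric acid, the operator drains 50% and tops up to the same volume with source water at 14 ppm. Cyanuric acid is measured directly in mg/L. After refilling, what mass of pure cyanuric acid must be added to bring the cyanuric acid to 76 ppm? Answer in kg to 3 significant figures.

Volume: 1920 m³ = 1,920,000 L.
After draining 50% and refilling: 80 × 0.50 + 14 × 0.50 = 47 ppm.
Deficit to target: 76 − 47 = 29 mg/L.
Mass: 29 mg/L × 1,920,000 L = 55,680 g cyanuric acid.

55.7 kg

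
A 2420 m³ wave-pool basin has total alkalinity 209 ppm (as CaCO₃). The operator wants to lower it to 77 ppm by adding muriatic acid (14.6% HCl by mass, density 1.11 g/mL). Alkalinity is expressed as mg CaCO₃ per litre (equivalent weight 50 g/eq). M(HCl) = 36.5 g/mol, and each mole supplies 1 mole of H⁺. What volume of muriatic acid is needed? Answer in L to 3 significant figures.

1,440 L

Volume: 2420 m³ = 2,420,000 L.
Alkalinity to neutralize: (209 − 77) = 132 mg/L as CaCO₃ × 2,420,000 L = 319,400 g as CaCO₃.
Equivalents of H⁺ required: 319,400 ÷ 50 g/eq = 6389 eq = 6389 mol HCl.
Mass of HCl: 6389 × 36.5 = 233,200 g.
Mass of 14.6% solution: 233,200 / 0.146 = 1,597,000 g.
Volume: 1,597,000 g ÷ 1.11 g/mL = 1,439,000 mL.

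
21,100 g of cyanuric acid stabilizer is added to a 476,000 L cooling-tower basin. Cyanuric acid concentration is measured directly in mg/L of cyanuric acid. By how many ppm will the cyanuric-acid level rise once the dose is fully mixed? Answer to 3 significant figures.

Rise: 21,100 g / 476,000 L × 1000 = 44.33 mg/L.

44.3 ppm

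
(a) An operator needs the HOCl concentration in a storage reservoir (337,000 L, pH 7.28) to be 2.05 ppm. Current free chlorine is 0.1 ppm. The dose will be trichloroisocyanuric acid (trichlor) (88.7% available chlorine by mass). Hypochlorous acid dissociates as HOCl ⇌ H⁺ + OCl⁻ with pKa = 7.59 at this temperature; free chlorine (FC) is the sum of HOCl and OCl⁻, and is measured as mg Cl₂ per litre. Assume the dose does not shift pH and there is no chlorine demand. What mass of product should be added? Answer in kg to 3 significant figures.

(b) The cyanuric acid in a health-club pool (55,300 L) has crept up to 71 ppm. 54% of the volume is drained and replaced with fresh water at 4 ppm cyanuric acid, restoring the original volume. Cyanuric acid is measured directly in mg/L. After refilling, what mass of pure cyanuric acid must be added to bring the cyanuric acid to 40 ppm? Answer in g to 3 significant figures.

(a) [OCl⁻]/[HOCl] = 10^(pH − pKa) = 10^(7.28 − 7.59) = 0.4898; fraction as HOCl = 1/(1 + 0.4898) = 0.6712.
(a) Free chlorine required for 2.05 ppm HOCl: 2.05 / 0.6712 = 3.054 ppm.
(a) FC to add: 3.054 − 0.1 = 2.954 mg/L as Cl₂.
(a) Cl₂ equivalent: 2.954 mg/L × 337,000 L = 995.5 g.
(a) Product at 88.7% available Cl: 995.5 / 0.887 = 1122 g.

(b) After draining 54% and refilling: 71 × 0.46 + 4 × 0.54 = 34.82 ppm.
(b) Deficit to target: 40 − 34.82 = 5.18 mg/L.
(b) Mass: 5.18 mg/L × 55,300 L = 286.5 g cyanuric acid.

(a) 1.12 kg; (b) 286 g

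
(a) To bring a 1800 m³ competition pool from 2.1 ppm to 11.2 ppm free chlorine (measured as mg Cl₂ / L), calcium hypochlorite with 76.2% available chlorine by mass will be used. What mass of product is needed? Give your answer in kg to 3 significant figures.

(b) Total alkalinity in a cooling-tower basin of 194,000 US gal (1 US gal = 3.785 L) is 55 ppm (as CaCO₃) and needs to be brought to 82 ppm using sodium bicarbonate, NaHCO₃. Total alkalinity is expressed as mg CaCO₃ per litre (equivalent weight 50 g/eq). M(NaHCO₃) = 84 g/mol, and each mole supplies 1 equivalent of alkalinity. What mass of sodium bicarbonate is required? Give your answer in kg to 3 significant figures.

(a) 21.5 kg; (b) 33.3 kg

(a) Volume: 1800 m³ = 1,800,000 L.
(a) Chlorine deficit: 11.2 − 2.1 = 9.1 ppm = 9.1 mg/L as Cl₂.
(a) Cl₂ equivalent needed: 9.1 mg/L × 1,800,000 L = 16,380,000 mg = 16,380 g.
(a) Product at 76.2% available chlorine: 16,380 / 0.762 = 21,500 g.

(b) Volume: 194,000 US gal × 3.785 L/gal = 734,290 L.
(b) Alkalinity to add: (82 − 55) = 27 mg/L as CaCO₃ × 734,290 L = 19,830 g as CaCO₃.
(b) Equivalents: 19,830 g ÷ 50 g/eq = 396.5 eq.
(b) NaHCO₃ supplies 1 eq per mole → 396.5 mol.
(b) Mass: 396.5 mol × 84 g/mol = 33,310 g.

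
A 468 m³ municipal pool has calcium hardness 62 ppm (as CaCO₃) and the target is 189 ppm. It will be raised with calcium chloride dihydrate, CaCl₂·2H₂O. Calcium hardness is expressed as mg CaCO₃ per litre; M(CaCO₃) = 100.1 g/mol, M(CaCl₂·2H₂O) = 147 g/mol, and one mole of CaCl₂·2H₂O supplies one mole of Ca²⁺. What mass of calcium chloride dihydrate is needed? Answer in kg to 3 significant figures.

Volume: 468 m³ = 468,000 L.
Hardness to add: (189 − 62) = 127 mg/L as CaCO₃ × 468,000 L = 59,440 g as CaCO₃.
Moles of Ca²⁺ (1 mol Ca²⁺ ≡ 1 mol CaCO₃): 59,440 / 100.1 g/mol = 593.8 mol.
Mass of CaCl₂·2H₂O: 593.8 × 147 = 87,280 g.

87.3 kg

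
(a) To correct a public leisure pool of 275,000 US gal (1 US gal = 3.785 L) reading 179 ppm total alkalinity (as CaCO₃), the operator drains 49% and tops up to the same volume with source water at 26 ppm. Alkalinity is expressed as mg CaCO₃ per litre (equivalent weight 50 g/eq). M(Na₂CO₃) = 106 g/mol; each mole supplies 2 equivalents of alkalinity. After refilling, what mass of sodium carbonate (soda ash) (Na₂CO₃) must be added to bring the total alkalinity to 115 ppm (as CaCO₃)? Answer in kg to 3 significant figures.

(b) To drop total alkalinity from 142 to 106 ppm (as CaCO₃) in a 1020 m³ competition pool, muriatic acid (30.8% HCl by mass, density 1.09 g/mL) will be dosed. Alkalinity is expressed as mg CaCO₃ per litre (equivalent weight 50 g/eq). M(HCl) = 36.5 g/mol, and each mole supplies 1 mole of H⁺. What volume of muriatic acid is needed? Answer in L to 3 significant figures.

(a) Volume: 275,000 US gal × 3.785 L/gal = 1,040,875 L.
(a) After draining 49% and refilling: 179 × 0.51 + 26 × 0.49 = 104.03 ppm.
(a) Deficit to target: 115 − 104.03 = 10.97 mg/L.
(a) As CaCO₃: 10.97 mg/L × 1,040,875 L = 11,420 g; ÷ 50 g/eq ÷ 2 = 114.2 mol Na₂CO₃.
(a) Mass: 114.2 × 106 = 12,100 g.

(b) Volume: 1020 m³ = 1,020,000 L.
(b) Alkalinity to neutralize: (142 − 106) = 36 mg/L as CaCO₃ × 1,020,000 L = 36,720 g as CaCO₃.
(b) Equivalents of H⁺ required: 36,720 ÷ 50 g/eq = 734.4 eq = 734.4 mol HCl.
(b) Mass of HCl: 734.4 × 36.5 = 26,810 g.
(b) Mass of 30.8% solution: 26,810 / 0.308 = 87,030 g.
(b) Volume: 87,030 g ÷ 1.09 g/mL = 79,850 mL.

(a) 12.1 kg; (b) 79.8 L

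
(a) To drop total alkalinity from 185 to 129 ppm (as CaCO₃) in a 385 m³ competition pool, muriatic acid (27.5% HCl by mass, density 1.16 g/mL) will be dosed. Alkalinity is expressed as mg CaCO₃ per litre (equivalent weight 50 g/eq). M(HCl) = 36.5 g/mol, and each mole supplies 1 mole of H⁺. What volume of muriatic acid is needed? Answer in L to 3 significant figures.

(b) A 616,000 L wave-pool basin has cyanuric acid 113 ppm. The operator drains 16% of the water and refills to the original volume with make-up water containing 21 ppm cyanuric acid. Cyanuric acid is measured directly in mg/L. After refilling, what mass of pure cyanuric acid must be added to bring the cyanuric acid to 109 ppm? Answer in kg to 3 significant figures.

(a) 49.3 L; (b) 6.60 kg

(a) Volume: 385 m³ = 385,000 L.
(a) Alkalinity to neutralize: (185 − 129) = 56 mg/L as CaCO₃ × 385,000 L = 21,560 g as CaCO₃.
(a) Equivalents of H⁺ required: 21,560 ÷ 50 g/eq = 431.2 eq = 431.2 mol HCl.
(a) Mass of HCl: 431.2 × 36.5 = 15,740 g.
(a) Mass of 27.5% solution: 15,740 / 0.275 = 57,230 g.
(a) Volume: 57,230 g ÷ 1.16 g/mL = 49,340 mL.

(b) After draining 16% and refilling: 113 × 0.84 + 21 × 0.16 = 98.28 ppm.
(b) Deficit to target: 109 − 98.28 = 10.72 mg/L.
(b) Mass: 10.72 mg/L × 616,000 L = 6604 g cyanuric acid.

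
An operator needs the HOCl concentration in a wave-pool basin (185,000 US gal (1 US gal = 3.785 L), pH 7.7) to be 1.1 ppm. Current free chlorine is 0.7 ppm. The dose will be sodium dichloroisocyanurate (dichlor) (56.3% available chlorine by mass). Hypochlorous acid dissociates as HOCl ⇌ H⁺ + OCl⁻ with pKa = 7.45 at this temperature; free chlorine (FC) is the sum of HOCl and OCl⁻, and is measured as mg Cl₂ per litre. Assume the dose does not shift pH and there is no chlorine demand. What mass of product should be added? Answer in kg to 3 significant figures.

Volume: 185,000 US gal × 3.785 L/gal = 700,225 L.
[OCl⁻]/[HOCl] = 10^(pH − pKa) = 10^(7.7 − 7.45) = 1.778; fraction as HOCl = 1/(1 + 1.778) = 0.3599.
Free chlorine required for 1.1 ppm HOCl: 1.1 / 0.3599 = 3.056 ppm.
FC to add: 3.056 − 0.7 = 2.356 mg/L as Cl₂.
Cl₂ equivalent: 2.356 mg/L × 700,225 L = 1650 g.
Product at 56.3% available Cl: 1650 / 0.563 = 2930 g.

2.93 kg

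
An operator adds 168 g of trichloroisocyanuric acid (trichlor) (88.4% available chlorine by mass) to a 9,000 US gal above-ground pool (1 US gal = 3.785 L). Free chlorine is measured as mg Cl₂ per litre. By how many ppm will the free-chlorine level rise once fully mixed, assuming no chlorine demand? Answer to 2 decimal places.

Volume: 9,000 US gal × 3.785 L/gal = 34,065 L.
Available chlorine delivered: 168 g × 0.884 = 148.5 g as Cl₂.
Concentration rise: 148.5 g / 34,065 L = 4.36 mg/L = 4.36 ppm.

4.36 ppm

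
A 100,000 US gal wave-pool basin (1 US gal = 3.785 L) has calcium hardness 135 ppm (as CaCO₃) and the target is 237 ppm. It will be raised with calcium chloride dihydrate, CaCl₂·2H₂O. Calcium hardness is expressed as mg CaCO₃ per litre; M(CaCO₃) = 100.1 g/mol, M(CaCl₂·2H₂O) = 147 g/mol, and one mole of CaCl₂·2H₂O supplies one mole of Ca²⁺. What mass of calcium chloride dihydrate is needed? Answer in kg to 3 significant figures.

56.7 kg

Volume: 100,000 US gal × 3.785 L/gal = 378,500 L.
Hardness to add: (237 − 135) = 102 mg/L as CaCO₃ × 378,500 L = 38,610 g as CaCO₃.
Moles of Ca²⁺ (1 mol Ca²⁺ ≡ 1 mol CaCO₃): 38,610 / 100.1 g/mol = 385.7 mol.
Mass of CaCl₂·2H₂O: 385.7 × 147 = 56,700 g.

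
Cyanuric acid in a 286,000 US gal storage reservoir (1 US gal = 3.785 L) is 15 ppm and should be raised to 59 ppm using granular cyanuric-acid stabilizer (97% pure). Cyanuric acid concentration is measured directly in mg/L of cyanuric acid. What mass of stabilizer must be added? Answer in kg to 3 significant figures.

Volume: 286,000 US gal × 3.785 L/gal = 1,082,510 L.
CYA to add: (59 − 15) = 44 mg/L × 1,082,510 L = 47,630 g cyanuric acid.
At 97% purity: 47,630 / 0.97 = 49,100 g product.

49.1 kg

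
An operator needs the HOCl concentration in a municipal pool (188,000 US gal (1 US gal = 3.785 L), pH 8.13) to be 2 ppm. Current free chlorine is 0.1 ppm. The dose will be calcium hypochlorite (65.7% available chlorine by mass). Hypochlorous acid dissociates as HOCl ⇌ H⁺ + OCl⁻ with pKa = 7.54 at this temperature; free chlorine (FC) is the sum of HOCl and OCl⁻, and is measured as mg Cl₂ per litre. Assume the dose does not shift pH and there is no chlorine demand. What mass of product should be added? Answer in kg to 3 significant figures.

10.5 kg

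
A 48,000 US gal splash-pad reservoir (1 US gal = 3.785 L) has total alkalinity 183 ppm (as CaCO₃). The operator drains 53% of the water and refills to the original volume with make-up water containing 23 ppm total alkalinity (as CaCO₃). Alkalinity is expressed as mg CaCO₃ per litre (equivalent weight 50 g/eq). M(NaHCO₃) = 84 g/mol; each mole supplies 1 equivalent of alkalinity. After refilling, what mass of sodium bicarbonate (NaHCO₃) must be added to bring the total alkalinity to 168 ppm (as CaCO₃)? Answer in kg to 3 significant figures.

21.3 kg

Volume: 48,000 US gal × 3.785 L/gal = 181,680 L.
After draining 53% and refilling: 183 × 0.47 + 23 × 0.53 = 98.2 ppm.
Deficit to target: 168 − 98.2 = 69.8 mg/L.
As CaCO₃: 69.8 mg/L × 181,680 L = 12,680 g; ÷ 50 g/eq ÷ 1 = 253.6 mol NaHCO₃.
Mass: 253.6 × 84 = 21,300 g.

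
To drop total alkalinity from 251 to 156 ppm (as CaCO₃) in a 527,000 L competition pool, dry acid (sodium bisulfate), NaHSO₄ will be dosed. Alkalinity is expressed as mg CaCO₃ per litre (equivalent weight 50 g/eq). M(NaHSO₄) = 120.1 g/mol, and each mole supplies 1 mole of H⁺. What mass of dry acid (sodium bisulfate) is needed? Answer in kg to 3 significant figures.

Alkalinity to neutralize: (251 − 156) = 95 mg/L as CaCO₃ × 527,000 L = 50,060 g as CaCO₃.
Equivalents of H⁺ required: 50,060 ÷ 50 g/eq = 1001 eq = 1001 mol NaHSO₄.
Mass of NaHSO₄: 1001 × 120.1 = 120,300 g.

120 kg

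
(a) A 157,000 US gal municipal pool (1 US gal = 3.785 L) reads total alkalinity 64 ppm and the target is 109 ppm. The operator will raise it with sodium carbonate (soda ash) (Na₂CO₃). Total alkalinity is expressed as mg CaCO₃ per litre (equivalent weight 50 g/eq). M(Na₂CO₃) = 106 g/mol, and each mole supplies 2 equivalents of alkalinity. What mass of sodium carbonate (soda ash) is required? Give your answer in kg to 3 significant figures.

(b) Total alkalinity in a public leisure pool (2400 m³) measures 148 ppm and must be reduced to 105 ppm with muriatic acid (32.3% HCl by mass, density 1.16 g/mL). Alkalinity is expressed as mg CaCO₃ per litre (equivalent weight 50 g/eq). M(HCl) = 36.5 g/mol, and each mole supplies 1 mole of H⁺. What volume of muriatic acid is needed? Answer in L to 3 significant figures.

(a) 28.3 kg; (b) 201 L

(a) Volume: 157,000 US gal × 3.785 L/gal = 594,245 L.
(a) Alkalinity to add: (109 − 64) = 45 mg/L as CaCO₃ × 594,245 L = 26,740 g as CaCO₃.
(a) Equivalents: 26,740 g ÷ 50 g/eq = 534.8 eq.
(a) Each mole of Na₂CO₃ supplies 2 eq, so 534.8 / 2 = 267.4 mol.
(a) Mass: 267.4 mol × 106 g/mol = 28,350 g.

(b) Volume: 2400 m³ = 2,400,000 L.
(b) Alkalinity to neutralize: (148 − 105) = 43 mg/L as CaCO₃ × 2,400,000 L = 103,200 g as CaCO₃.
(b) Equivalents of H⁺ required: 103,200 ÷ 50 g/eq = 2064 eq = 2064 mol HCl.
(b) Mass of HCl: 2064 × 36.5 = 75,340 g.
(b) Mass of 32.3% solution: 75,340 / 0.323 = 233,200 g.
(b) Volume: 233,200 g ÷ 1.16 g/mL = 201,100 mL.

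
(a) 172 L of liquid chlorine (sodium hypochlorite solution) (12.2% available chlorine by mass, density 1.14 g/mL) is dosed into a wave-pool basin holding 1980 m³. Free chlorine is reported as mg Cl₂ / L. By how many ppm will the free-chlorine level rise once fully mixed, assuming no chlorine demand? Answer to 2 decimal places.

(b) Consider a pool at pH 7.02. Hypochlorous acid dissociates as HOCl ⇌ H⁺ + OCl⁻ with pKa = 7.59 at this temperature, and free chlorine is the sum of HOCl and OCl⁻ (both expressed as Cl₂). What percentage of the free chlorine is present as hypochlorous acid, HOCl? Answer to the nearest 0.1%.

(a) Volume: 1980 m³ = 1,980,000 L.
(a) Mass of solution: 172 L × 1000 mL/L × 1.14 g/mL = 196,100 g.
(a) Available chlorine delivered: 196,100 g × 0.122 = 23,920 g as Cl₂.
(a) Concentration rise: 23,920 g / 1,980,000 L = 12.08 mg/L = 12.08 ppm.

(b) [OCl⁻]/[HOCl] = 10^(pH − pKa) = 10^(7.02 − 7.59) = 10^-0.57 = 0.2692.
(b) Fraction as HOCl = 1 / (1 + 0.2692) = 0.7879.

(a) 12.08 ppm; (b) 78.8%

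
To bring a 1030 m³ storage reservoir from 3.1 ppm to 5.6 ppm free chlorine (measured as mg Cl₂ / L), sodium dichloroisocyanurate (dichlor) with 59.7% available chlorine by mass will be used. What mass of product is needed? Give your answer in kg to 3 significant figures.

4.31 kg

Volume: 1030 m³ = 1,030,000 L.
Chlorine deficit: 5.6 − 3.1 = 2.5 ppm = 2.5 mg/L as Cl₂.
Cl₂ equivalent needed: 2.5 mg/L × 1,030,000 L = 2,575,000 mg = 2575 g.
Product at 59.7% available chlorine: 2575 / 0.597 = 4313 g.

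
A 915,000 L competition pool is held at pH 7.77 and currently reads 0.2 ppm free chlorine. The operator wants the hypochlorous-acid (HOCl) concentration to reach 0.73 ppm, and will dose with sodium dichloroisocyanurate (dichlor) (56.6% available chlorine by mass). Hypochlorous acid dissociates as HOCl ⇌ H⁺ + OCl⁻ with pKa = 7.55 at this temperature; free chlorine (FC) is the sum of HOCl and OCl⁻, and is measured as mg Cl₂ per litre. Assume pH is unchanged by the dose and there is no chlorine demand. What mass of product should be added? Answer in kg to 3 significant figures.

2.82 kg

[OCl⁻]/[HOCl] = 10^(pH − pKa) = 10^(7.77 − 7.55) = 1.66; fraction as HOCl = 1/(1 + 1.66) = 0.376.
Free chlorine required for 0.73 ppm HOCl: 0.73 / 0.376 = 1.941 ppm.
FC to add: 1.941 − 0.2 = 1.741 mg/L as Cl₂.
Cl₂ equivalent: 1.741 mg/L × 915,000 L = 1593 g.
Product at 56.6% available Cl: 1593 / 0.566 = 2815 g.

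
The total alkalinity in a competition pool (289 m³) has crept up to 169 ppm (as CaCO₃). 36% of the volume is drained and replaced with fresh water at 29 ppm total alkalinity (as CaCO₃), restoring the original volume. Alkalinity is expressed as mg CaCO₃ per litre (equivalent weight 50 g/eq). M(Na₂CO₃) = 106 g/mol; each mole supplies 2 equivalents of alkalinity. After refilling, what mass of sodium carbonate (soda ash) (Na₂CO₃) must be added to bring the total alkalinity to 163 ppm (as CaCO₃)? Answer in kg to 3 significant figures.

13.6 kg

Volume: 289 m³ = 289,000 L.
After draining 36% and refilling: 169 × 0.64 + 29 × 0.36 = 118.6 ppm.
Deficit to target: 163 − 118.6 = 44.4 mg/L.
As CaCO₃: 44.4 mg/L × 289,000 L = 12,830 g; ÷ 50 g/eq ÷ 2 = 128.3 mol Na₂CO₃.
Mass: 128.3 × 106 = 13,600 g.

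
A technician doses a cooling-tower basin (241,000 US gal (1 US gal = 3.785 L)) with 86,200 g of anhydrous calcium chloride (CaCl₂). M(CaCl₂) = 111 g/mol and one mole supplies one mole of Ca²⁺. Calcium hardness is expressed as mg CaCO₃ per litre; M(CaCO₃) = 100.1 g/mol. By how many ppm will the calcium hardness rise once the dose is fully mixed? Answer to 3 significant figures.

Volume: 241,000 US gal × 3.785 L/gal = 912,185 L.
Moles of Ca²⁺: 86,200 g ÷ 111 g/mol = 776.6 mol.
As CaCO₃: 776.6 mol × 100.1 g/mol = 77,740 g.
Rise: 77,740 g / 912,185 L × 1000 = 85.22 mg/L.

85.2 ppm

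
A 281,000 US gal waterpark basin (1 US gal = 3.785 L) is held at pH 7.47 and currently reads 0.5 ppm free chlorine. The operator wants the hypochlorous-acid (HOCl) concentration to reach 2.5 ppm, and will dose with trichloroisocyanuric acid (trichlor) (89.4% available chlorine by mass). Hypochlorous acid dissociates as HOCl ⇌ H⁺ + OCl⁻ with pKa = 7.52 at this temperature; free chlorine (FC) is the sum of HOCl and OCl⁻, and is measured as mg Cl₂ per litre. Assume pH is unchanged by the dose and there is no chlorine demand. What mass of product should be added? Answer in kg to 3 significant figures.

5.03 kg

Volume: 281,000 US gal × 3.785 L/gal = 1,063,585 L.
[OCl⁻]/[HOCl] = 10^(pH − pKa) = 10^(7.47 − 7.52) = 0.8913; fraction as HOCl = 1/(1 + 0.8913) = 0.5288.
Free chlorine required for 2.5 ppm HOCl: 2.5 / 0.5288 = 4.728 ppm.
FC to add: 4.728 − 0.5 = 4.228 mg/L as Cl₂.
Cl₂ equivalent: 4.228 mg/L × 1,063,585 L = 4497 g.
Product at 89.4% available Cl: 4497 / 0.894 = 5030 g.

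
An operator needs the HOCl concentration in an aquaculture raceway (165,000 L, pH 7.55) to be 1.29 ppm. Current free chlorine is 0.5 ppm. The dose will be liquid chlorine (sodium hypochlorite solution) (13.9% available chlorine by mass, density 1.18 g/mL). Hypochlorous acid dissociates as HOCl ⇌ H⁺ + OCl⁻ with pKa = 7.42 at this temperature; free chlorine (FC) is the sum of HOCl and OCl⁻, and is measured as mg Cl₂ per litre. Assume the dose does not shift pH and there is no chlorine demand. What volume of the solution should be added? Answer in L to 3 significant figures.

2.55 L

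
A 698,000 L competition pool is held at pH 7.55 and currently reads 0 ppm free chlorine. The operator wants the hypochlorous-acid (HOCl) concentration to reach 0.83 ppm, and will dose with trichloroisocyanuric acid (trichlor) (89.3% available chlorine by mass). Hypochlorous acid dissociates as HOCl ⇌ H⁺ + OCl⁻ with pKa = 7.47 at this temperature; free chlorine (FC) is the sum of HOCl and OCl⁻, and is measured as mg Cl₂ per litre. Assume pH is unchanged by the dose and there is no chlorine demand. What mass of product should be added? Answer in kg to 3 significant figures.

[OCl⁻]/[HOCl] = 10^(pH − pKa) = 10^(7.55 − 7.47) = 1.202; fraction as HOCl = 1/(1 + 1.202) = 0.4541.
Free chlorine required for 0.83 ppm HOCl: 0.83 / 0.4541 = 1.828 ppm.
FC to add: 1.828 − 0 = 1.828 mg/L as Cl₂.
Cl₂ equivalent: 1.828 mg/L × 698,000 L = 1276 g.
Product at 89.3% available Cl: 1276 / 0.893 = 1429 g.

1.43 kg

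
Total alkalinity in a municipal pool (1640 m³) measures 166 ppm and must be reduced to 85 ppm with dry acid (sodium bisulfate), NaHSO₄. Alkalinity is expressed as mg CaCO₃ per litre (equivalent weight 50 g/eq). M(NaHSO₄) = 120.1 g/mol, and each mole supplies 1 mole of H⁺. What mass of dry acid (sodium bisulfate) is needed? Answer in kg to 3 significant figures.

Volume: 1640 m³ = 1,640,000 L.
Alkalinity to neutralize: (166 − 85) = 81 mg/L as CaCO₃ × 1,640,000 L = 132,800 g as CaCO₃.
Equivalents of H⁺ required: 132,800 ÷ 50 g/eq = 2657 eq = 2657 mol NaHSO₄.
Mass of NaHSO₄: 2657 × 120.1 = 319,100 g.

319 kg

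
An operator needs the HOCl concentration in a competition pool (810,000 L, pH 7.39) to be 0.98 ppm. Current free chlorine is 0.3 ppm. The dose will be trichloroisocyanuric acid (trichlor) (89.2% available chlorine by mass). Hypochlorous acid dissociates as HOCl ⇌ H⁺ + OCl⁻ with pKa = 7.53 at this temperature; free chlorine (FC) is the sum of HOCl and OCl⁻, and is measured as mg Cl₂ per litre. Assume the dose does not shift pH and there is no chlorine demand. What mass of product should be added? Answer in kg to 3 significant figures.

1.26 kg

[OCl⁻]/[HOCl] = 10^(pH − pKa) = 10^(7.39 − 7.53) = 0.7244; fraction as HOCl = 1/(1 + 0.7244) = 0.5799.
Free chlorine required for 0.98 ppm HOCl: 0.98 / 0.5799 = 1.69 ppm.
FC to add: 1.69 − 0.3 = 1.39 mg/L as Cl₂.
Cl₂ equivalent: 1.39 mg/L × 810,000 L = 1126 g.
Product at 89.2% available Cl: 1126 / 0.892 = 1262 g.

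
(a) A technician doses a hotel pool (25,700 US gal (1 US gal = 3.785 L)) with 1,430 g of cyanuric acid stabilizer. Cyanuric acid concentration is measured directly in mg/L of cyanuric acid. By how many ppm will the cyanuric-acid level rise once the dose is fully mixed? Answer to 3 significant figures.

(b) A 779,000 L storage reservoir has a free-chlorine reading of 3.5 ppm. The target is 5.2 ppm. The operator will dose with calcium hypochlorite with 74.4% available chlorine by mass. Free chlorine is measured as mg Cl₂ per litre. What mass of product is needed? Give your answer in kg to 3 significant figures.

(a) Volume: 25,700 US gal × 3.785 L/gal = 97,274 L.
(a) Rise: 1,430 g / 97,274 L × 1000 = 14.7 mg/L.

(b) Chlorine deficit: 5.2 − 3.5 = 1.7 ppm = 1.7 mg/L as Cl₂.
(b) Cl₂ equivalent needed: 1.7 mg/L × 779,000 L = 1,324,000 mg = 1324 g.
(b) Product at 74.4% available chlorine: 1324 / 0.744 = 1780 g.

(a) 14.7 ppm; (b) 1.78 kg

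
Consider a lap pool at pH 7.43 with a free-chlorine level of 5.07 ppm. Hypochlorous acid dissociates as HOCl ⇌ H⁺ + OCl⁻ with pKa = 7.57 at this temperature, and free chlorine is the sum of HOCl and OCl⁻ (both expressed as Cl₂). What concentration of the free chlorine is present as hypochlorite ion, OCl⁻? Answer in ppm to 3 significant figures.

2.13 ppm

[OCl⁻]/[HOCl] = 10^(pH − pKa) = 10^(7.43 − 7.57) = 10^-0.14 = 0.7244.
Fraction as HOCl = 1 / (1 + 0.7244) = 0.5799.
OCl⁻ = (1 − 0.5799) × 5.07 ppm = 2.13 ppm.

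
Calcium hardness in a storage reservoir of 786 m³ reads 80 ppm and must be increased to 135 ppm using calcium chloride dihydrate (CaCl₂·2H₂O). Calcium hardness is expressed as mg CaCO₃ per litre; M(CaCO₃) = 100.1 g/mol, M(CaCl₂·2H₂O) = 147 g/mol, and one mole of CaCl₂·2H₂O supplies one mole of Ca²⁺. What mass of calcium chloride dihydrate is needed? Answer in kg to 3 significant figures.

63.5 kg

Volume: 786 m³ = 786,000 L.
Hardness to add: (135 − 80) = 55 mg/L as CaCO₃ × 786,000 L = 43,230 g as CaCO₃.
Moles of Ca²⁺ (1 mol Ca²⁺ ≡ 1 mol CaCO₃): 43,230 / 100.1 g/mol = 431.9 mol.
Mass of CaCl₂·2H₂O: 431.9 × 147 = 63,480 g.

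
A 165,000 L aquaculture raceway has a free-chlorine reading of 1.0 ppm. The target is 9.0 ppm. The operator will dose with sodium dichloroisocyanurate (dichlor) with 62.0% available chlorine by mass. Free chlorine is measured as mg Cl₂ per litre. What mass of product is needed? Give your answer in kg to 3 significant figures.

Chlorine deficit: 9.0 − 1.0 = 8 ppm = 8 mg/L as Cl₂.
Cl₂ equivalent needed: 8 mg/L × 165,000 L = 1,320,000 mg = 1320 g.
Product at 62.0% available chlorine: 1320 / 0.62 = 2129 g.

2.13 kg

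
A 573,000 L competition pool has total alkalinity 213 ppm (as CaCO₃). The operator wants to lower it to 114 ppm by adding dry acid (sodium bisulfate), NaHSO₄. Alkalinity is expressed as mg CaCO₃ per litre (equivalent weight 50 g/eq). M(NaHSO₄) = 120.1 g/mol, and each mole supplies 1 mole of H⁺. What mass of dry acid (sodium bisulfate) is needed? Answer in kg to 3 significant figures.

136 kg

Alkalinity to neutralize: (213 − 114) = 99 mg/L as CaCO₃ × 573,000 L = 56,730 g as CaCO₃.
Equivalents of H⁺ required: 56,730 ÷ 50 g/eq = 1135 eq = 1135 mol NaHSO₄.
Mass of NaHSO₄: 1135 × 120.1 = 136,300 g.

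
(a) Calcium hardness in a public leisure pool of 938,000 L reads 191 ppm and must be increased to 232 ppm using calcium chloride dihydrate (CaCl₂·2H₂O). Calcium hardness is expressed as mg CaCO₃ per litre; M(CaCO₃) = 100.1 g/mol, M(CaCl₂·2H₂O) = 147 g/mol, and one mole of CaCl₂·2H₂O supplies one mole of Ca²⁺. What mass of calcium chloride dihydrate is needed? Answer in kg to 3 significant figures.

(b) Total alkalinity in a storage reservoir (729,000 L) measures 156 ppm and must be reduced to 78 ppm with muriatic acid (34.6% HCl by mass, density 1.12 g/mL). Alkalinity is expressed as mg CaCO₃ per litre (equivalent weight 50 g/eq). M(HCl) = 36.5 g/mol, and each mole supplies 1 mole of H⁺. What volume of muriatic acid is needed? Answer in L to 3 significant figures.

(a) Hardness to add: (232 − 191) = 41 mg/L as CaCO₃ × 938,000 L = 38,460 g as CaCO₃.
(a) Moles of Ca²⁺ (1 mol Ca²⁺ ≡ 1 mol CaCO₃): 38,460 / 100.1 g/mol = 384.2 mol.
(a) Mass of CaCl₂·2H₂O: 384.2 × 147 = 56,480 g.

(b) Alkalinity to neutralize: (156 − 78) = 78 mg/L as CaCO₃ × 729,000 L = 56,860 g as CaCO₃.
(b) Equivalents of H⁺ required: 56,860 ÷ 50 g/eq = 1137 eq = 1137 mol HCl.
(b) Mass of HCl: 1137 × 36.5 = 41,510 g.
(b) Mass of 34.6% solution: 41,510 / 0.346 = 120,000 g.
(b) Volume: 120,000 g ÷ 1.12 g/mL = 107,100 mL.

(a) 56.5 kg; (b) 107 L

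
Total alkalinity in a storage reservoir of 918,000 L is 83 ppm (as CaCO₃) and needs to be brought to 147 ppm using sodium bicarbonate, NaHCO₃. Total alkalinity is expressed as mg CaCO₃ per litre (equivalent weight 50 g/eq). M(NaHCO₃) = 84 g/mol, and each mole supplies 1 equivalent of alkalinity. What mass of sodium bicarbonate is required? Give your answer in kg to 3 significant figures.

98.7 kg

Alkalinity to add: (147 − 83) = 64 mg/L as CaCO₃ × 918,000 L = 58,750 g as CaCO₃.
Equivalents: 58,750 g ÷ 50 g/eq = 1175 eq.
NaHCO₃ supplies 1 eq per mole → 1175 mol.
Mass: 1175 mol × 84 g/mol = 98,700 g.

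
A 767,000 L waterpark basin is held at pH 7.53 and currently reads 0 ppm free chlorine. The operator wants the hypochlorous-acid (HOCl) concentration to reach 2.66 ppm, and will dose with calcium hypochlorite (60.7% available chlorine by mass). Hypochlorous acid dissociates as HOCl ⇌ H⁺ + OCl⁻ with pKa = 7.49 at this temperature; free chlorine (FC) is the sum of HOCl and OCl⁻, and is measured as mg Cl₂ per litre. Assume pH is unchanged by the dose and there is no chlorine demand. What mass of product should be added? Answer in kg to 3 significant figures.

7.05 kg

[OCl⁻]/[HOCl] = 10^(pH − pKa) = 10^(7.53 − 7.49) = 1.096; fraction as HOCl = 1/(1 + 1.096) = 0.477.
Free chlorine required for 2.66 ppm HOCl: 2.66 / 0.477 = 5.577 ppm.
FC to add: 5.577 − 0 = 5.577 mg/L as Cl₂.
Cl₂ equivalent: 5.577 mg/L × 767,000 L = 4277 g.
Product at 60.7% available Cl: 4277 / 0.607 = 7047 g.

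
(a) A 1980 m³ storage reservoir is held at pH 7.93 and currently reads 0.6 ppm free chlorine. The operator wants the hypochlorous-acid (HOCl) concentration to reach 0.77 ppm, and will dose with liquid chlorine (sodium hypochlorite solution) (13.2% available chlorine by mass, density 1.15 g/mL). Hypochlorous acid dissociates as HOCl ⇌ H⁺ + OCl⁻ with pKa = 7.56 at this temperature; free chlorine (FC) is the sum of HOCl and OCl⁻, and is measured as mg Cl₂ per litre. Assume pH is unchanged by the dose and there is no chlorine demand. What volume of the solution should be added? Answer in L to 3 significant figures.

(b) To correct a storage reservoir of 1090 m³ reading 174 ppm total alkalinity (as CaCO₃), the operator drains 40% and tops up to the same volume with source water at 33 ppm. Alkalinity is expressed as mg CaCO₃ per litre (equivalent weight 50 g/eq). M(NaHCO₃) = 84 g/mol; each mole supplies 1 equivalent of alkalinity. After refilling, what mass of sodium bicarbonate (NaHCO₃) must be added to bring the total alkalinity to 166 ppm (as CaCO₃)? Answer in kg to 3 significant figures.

(a) Volume: 1980 m³ = 1,980,000 L.
(a) [OCl⁻]/[HOCl] = 10^(pH − pKa) = 10^(7.93 − 7.56) = 2.344; fraction as HOCl = 1/(1 + 2.344) = 0.299.
(a) Free chlorine required for 0.77 ppm HOCl: 0.77 / 0.299 = 2.575 ppm.
(a) FC to add: 2.575 − 0.6 = 1.975 mg/L as Cl₂.
(a) Cl₂ equivalent: 1.975 mg/L × 1,980,000 L = 3911 g.
(a) Product at 13.2% available Cl: 3911 / 0.132 = 29,630 g.
(a) Volume: 29,630 g ÷ 1.15 g/mL = 25,760 mL.

(b) Volume: 1090 m³ = 1,090,000 L.
(b) After draining 40% and refilling: 174 × 0.60 + 33 × 0.40 = 117.6 ppm.
(b) Deficit to target: 166 − 117.6 = 48.4 mg/L.
(b) As CaCO₃: 48.4 mg/L × 1,090,000 L = 52,760 g; ÷ 50 g/eq ÷ 1 = 1055 mol NaHCO₃.
(b) Mass: 1055 × 84 = 88,630 g.

(a) 25.8 L; (b) 88.6 kg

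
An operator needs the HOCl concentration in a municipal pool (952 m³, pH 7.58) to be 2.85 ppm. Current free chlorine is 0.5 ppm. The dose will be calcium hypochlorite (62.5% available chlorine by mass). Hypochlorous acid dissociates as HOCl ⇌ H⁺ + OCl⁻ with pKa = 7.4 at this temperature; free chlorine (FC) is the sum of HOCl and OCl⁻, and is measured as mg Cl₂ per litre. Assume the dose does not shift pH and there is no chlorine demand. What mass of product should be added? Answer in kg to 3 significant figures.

Volume: 952 m³ = 952,000 L.
[OCl⁻]/[HOCl] = 10^(pH − pKa) = 10^(7.58 − 7.4) = 1.514; fraction as HOCl = 1/(1 + 1.514) = 0.3978.
Free chlorine required for 2.85 ppm HOCl: 2.85 / 0.3978 = 7.164 ppm.
FC to add: 7.164 − 0.5 = 6.664 mg/L as Cl₂.
Cl₂ equivalent: 6.664 mg/L × 952,000 L = 6344 g.
Product at 62.5% available Cl: 6344 / 0.625 = 10,150 g.

10.2 kg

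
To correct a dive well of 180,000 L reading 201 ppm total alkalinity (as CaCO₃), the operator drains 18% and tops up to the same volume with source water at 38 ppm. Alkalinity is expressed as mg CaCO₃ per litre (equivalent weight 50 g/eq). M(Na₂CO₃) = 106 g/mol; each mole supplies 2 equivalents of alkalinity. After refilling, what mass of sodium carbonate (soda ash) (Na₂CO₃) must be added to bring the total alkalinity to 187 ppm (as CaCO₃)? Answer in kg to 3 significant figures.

2.93 kg

After draining 18% and refilling: 201 × 0.82 + 38 × 0.18 = 171.66 ppm.
Deficit to target: 187 − 171.66 = 15.34 mg/L.
As CaCO₃: 15.34 mg/L × 180,000 L = 2761 g; ÷ 50 g/eq ÷ 2 = 27.61 mol Na₂CO₃.
Mass: 27.61 × 106 = 2927 g.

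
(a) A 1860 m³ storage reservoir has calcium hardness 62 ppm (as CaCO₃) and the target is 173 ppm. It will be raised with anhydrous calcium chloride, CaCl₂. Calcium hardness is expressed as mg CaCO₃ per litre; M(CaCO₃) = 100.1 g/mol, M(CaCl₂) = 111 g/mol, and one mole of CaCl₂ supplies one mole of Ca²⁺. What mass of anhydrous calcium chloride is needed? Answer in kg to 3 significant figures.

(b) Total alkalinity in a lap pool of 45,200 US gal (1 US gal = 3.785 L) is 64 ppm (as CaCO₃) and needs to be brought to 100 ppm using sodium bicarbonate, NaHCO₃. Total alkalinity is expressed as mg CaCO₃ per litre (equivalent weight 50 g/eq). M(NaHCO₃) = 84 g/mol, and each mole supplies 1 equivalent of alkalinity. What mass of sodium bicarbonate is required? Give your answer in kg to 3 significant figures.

(a) Volume: 1860 m³ = 1,860,000 L.
(a) Hardness to add: (173 − 62) = 111 mg/L as CaCO₃ × 1,860,000 L = 206,500 g as CaCO₃.
(a) Moles of Ca²⁺ (1 mol Ca²⁺ ≡ 1 mol CaCO₃): 206,500 / 100.1 g/mol = 2063 mol.
(a) Mass of CaCl₂: 2063 × 111 = 228,900 g.

(b) Volume: 45,200 US gal × 3.785 L/gal = 171,082 L.
(b) Alkalinity to add: (100 − 64) = 36 mg/L as CaCO₃ × 171,082 L = 6159 g as CaCO₃.
(b) Equivalents: 6159 g ÷ 50 g/eq = 123.2 eq.
(b) NaHCO₃ supplies 1 eq per mole → 123.2 mol.
(b) Mass: 123.2 mol × 84 g/mol = 10,350 g.

(a) 229 kg; (b) 10.3 kg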